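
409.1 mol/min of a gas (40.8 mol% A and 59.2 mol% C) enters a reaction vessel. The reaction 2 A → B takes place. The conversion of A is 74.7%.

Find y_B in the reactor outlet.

A reacted = 0.747 × 166.9 = 124.7 mol/min; ν_A = −2, so ξ = 124.7/2 = 62.34 mol/min.
Outlet amounts (n = n₀ + ν ξ):
  A: 166.9 − 2(62.34) = 42.23
  B: 0 + 1(62.34) = 62.34
  C: 242.2 (inert)
Total out = 346.8 mol/min; y_B = 62.34 / 346.8 = 0.1798.

0.18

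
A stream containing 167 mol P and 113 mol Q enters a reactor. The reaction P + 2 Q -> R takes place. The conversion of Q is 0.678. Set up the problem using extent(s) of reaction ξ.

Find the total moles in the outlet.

203 mol

Q reacted = 0.678 × 113 = 76.61 mol; ν_Q = −2, so ξ = 76.61/2 = 38.31 mol.
Outlet amounts (n = n₀ + ν ξ):
  P: 167 − 1(38.31) = 128.7
  Q: 113 − 2(38.31) = 36.39
  R: 0 + 1(38.31) = 38.31
Total out = 128.7 + 36.39 + 38.31 = 203.4 mol.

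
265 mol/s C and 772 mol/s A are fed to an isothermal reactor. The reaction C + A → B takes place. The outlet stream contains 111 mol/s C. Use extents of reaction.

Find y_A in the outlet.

For C: n = n₀ − 1ξ → 111 = 265 − 1ξ, giving ξ = 154 mol/s.
Outlet amounts (n = n₀ + ν ξ):
  C: 265 − 1(154) = 111
  A: 772 − 1(154) = 618
  B: 0 + 1(154) = 154
Total out = 883 mol/s; y_A = 618 / 883 = 0.6999.

0.7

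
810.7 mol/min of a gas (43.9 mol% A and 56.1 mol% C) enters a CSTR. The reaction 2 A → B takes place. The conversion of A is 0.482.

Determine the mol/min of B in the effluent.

85.8 mol/min

A reacted = 0.482 × 355.9 = 171.5 mol/min; ν_A = −2, so ξ = 171.5/2 = 85.77 mol/min.
Outlet amounts (n = n₀ + ν ξ):
  A: 355.9 − 2(85.77) = 184.4
  B: 0 + 1(85.77) = 85.77
  C: 454.8 (inert)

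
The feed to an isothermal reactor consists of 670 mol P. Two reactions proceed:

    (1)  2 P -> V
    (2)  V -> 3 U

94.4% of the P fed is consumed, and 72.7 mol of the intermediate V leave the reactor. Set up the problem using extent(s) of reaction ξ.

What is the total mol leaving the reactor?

Conversion of P: P consumed = 2ξ₁ = 0.944 × 670 → ξ₁ = 316.2 mol.
V balance: n_V = 0 + 1ξ₁ − 1ξ₂ = 72.7 → ξ₂ = (1·316.2 − 72.7)/1 = 243.5 mol.
Outlet amounts (n = n₀ + Σ ν·ξ):
  P: 670 − 2(316.2) = 37.52
  V: 0 + 1(316.2) − 1(243.5) = 72.7
  U: 0 + 3(243.5) = 730.6
Total out = 37.52 + 72.7 + 730.6 = 840.8 mol.

841 mol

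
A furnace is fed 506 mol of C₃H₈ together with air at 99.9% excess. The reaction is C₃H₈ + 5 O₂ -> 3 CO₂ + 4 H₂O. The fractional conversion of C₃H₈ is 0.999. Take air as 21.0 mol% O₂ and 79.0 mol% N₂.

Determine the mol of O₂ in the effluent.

2530 mol

Stoichiometric O₂ = 5 × 506 = 2530 mol; O₂ fed = 2530 × 1.999 = 5057 mol.
N₂ fed = 5057 × 79/21 = 19030 mol.
Fuel reacted = 0.999 × 506 → ξ = 505.5 mol.
Outlet (n = n₀ + ν ξ):
  C₃H₈: 506 − 1(505.5) = 0.506
  O₂: 5057 − 5(505.5) = 2530
  N₂: 19030 (inert)
  CO₂: 0 + 3(505.5) = 1516
  H₂O: 0 + 4(505.5) = 2022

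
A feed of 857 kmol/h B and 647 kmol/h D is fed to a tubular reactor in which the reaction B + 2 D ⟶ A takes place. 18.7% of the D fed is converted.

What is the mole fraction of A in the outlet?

0.0437

D reacted = 0.187 × 647 = 121 kmol/h; ν_D = −2, so ξ = 121/2 = 60.49 kmol/h.
Outlet amounts (n = n₀ + ν ξ):
  B: 857 − 1(60.49) = 796.5
  D: 647 − 2(60.49) = 526
  A: 0 + 1(60.49) = 60.49
Total out = 1383 kmol/h; y_A = 60.49 / 1383 = 0.04374.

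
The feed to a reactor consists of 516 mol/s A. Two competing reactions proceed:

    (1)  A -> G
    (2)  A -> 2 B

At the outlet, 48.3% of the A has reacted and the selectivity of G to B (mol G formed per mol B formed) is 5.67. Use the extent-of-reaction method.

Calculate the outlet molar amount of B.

Conversion of A: A consumed = 0.483 × 516 = 249.2 mol/s = 1ξ₁ + 1ξ₂.
Selectivity: 1ξ₁ / (2ξ₂) = 5.67 → ξ₁ = 11.34 ξ₂.
Substitute: (1·11.34 + 1) ξ₂ = 249.2 → ξ₂ = 20.2 mol/s, ξ₁ = 229 mol/s.
Outlet amounts (n = n₀ + Σ ν·ξ):
  A: 516 − 1(229) − 1(20.2) = 266.8
  G: 0 + 1(229) = 229
  B: 0 + 2(20.2) = 40.39

40.4 mol/s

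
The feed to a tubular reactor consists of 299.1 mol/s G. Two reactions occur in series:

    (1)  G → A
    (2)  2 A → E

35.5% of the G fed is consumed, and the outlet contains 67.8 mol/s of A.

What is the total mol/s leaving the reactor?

280 mol/s

Conversion of G: G consumed = 1ξ₁ = 0.355 × 299.1 → ξ₁ = 106.2 mol/s.
A balance: n_A = 0 + 1ξ₁ − 2ξ₂ = 67.8 → ξ₂ = (1·106.2 − 67.8)/2 = 19.19 mol/s.
Outlet amounts (n = n₀ + Σ ν·ξ):
  G: 299.1 − 1(106.2) = 192.9
  A: 0 + 1(106.2) − 2(19.19) = 67.8
  E: 0 + 1(19.19) = 19.19
Total out = 192.9 + 67.8 + 19.19 = 279.9 mol/s.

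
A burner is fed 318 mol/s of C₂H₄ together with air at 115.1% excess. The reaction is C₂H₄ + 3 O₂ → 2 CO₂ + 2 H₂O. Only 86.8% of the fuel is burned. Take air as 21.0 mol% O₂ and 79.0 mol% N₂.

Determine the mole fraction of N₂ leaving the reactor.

0.765

Stoichiometric O₂ = 3 × 318 = 954 mol/s; O₂ fed = 954 × 2.151 = 2052 mol/s.
N₂ fed = 2052 × 79/21 = 7720 mol/s.
Fuel reacted = 0.868 × 318 → ξ = 276 mol/s.
Outlet (n = n₀ + ν ξ):
  C₂H₄: 318 − 1(276) = 41.98
  O₂: 2052 − 3(276) = 1224
  N₂: 7720 (inert)
  CO₂: 0 + 2(276) = 552
  H₂O: 0 + 2(276) = 552
Total out = 10090 mol/s; y_N₂ = 7720 / 10090 = 0.7651.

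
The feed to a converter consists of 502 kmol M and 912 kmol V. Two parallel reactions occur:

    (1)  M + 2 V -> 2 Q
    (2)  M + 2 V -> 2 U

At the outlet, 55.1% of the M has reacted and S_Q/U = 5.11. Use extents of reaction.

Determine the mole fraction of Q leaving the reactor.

Conversion of M: M consumed = 0.551 × 502 = 276.6 kmol = 1ξ₁ + 1ξ₂.
Selectivity: 2ξ₁ / (2ξ₂) = 5.11 → ξ₁ = 5.11 ξ₂.
Substitute: (1·5.11 + 1) ξ₂ = 276.6 → ξ₂ = 45.27 kmol, ξ₁ = 231.3 kmol.
Outlet amounts (n = n₀ + Σ ν·ξ):
  M: 502 − 1(231.3) − 1(45.27) = 225.4
  V: 912 − 2(231.3) − 2(45.27) = 358.8
  Q: 0 + 2(231.3) = 462.7
  U: 0 + 2(45.27) = 90.54
Total out = 1137 kmol; y_Q = 462.7 / 1137 = 0.4068.

0.407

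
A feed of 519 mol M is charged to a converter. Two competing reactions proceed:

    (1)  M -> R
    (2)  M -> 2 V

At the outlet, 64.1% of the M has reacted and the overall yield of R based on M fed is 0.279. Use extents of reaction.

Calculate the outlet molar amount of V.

Yield of R: 1ξ₁ / 519 = 0.279 → ξ₁ = 144.8 mol.
Conversion of M: 1ξ₁ + 1ξ₂ = 0.641 × 519 = 332.7 → ξ₂ = 187.9 mol.
Outlet amounts (n = n₀ + Σ ν·ξ):
  M: 519 − 1(144.8) − 1(187.9) = 186.3
  R: 0 + 1(144.8) = 144.8
  V: 0 + 2(187.9) = 375.8

376 mol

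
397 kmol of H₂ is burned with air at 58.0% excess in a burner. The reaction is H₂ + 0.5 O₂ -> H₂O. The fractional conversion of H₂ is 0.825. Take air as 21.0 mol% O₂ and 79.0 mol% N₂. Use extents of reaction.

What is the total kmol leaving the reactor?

Stoichiometric O₂ = 0.5 × 397 = 198.5 kmol; O₂ fed = 198.5 × 1.580 = 313.6 kmol.
N₂ fed = 313.6 × 79/21 = 1180 kmol.
Fuel reacted = 0.825 × 397 → ξ = 327.5 kmol.
Outlet (n = n₀ + ν ξ):
  H₂: 397 − 1(327.5) = 69.48
  O₂: 313.6 − 0.5(327.5) = 149.9
  N₂: 1180 (inert)
  H₂O: 0 + 1(327.5) = 327.5
Total out = 69.48 + 149.9 + 1180 + 327.5 = 1727 kmol.

1730 kmol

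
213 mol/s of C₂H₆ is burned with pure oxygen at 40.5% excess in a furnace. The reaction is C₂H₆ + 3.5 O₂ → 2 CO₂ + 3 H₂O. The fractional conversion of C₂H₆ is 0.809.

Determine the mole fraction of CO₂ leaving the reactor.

Stoichiometric O₂ = 3.5 × 213 = 745.5 mol/s; O₂ fed = 745.5 × 1.405 = 1047 mol/s.
Fuel reacted = 0.809 × 213 → ξ = 172.3 mol/s.
Outlet (n = n₀ + ν ξ):
  C₂H₆: 213 − 1(172.3) = 40.68
  O₂: 1047 − 3.5(172.3) = 444.3
  CO₂: 0 + 2(172.3) = 344.6
  H₂O: 0 + 3(172.3) = 517
Total out = 1347 mol/s; y_CO₂ = 344.6 / 1347 = 0.2559.

0.256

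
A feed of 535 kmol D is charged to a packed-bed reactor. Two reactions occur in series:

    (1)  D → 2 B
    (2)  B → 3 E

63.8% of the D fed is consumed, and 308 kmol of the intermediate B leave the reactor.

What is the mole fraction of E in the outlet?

Conversion of D: D consumed = 1ξ₁ = 0.638 × 535 → ξ₁ = 341.3 kmol.
B balance: n_B = 0 + 2ξ₁ − 1ξ₂ = 308 → ξ₂ = (2·341.3 − 308)/1 = 374.7 kmol.
Outlet amounts (n = n₀ + Σ ν·ξ):
  D: 535 − 1(341.3) = 193.7
  B: 0 + 2(341.3) − 1(374.7) = 308
  E: 0 + 3(374.7) = 1124
Total out = 1626 kmol; y_E = 1124 / 1626 = 0.6914.

0.691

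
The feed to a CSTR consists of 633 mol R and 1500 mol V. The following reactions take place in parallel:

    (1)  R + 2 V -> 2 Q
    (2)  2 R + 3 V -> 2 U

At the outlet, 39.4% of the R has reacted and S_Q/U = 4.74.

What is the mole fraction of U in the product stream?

0.0401

Conversion of R: R consumed = 0.394 × 633 = 249.4 mol = 1ξ₁ + 2ξ₂.
Selectivity: 2ξ₁ / (2ξ₂) = 4.74 → ξ₁ = 4.74 ξ₂.
Substitute: (1·4.74 + 2) ξ₂ = 249.4 → ξ₂ = 37 mol, ξ₁ = 175.4 mol.
Outlet amounts (n = n₀ + Σ ν·ξ):
  R: 633 − 1(175.4) − 2(37) = 383.6
  V: 1500 − 2(175.4) − 3(37) = 1038
  Q: 0 + 2(175.4) = 350.8
  U: 0 + 2(37) = 74.01
Total out = 1847 mol; y_U = 74.01 / 1847 = 0.04008.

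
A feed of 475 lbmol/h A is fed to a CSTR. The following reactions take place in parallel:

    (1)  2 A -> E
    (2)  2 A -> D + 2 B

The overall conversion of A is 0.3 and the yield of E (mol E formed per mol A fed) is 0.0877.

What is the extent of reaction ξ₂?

ξ₂ = 29.6 lbmol/h

Yield of E: 1ξ₁ / 475 = 0.0877 → ξ₁ = 41.66 lbmol/h.
Conversion of A: 2ξ₁ + 2ξ₂ = 0.3 × 475 = 142.5 → ξ₂ = 29.59 lbmol/h.
Outlet amounts (n = n₀ + Σ ν·ξ):
  A: 475 − 2(41.66) − 2(29.59) = 332.5
  E: 0 + 1(41.66) = 41.66
  D: 0 + 1(29.59) = 29.59
  B: 0 + 2(29.59) = 59.19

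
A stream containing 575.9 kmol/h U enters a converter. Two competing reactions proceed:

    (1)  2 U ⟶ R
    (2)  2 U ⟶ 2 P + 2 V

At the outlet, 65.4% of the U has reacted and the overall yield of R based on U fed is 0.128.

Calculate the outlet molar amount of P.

229 kmol/h

Yield of R: 1ξ₁ / 575.9 = 0.128 → ξ₁ = 73.72 kmol/h.
Conversion of U: 2ξ₁ + 2ξ₂ = 0.654 × 575.9 = 376.6 → ξ₂ = 114.6 kmol/h.
Outlet amounts (n = n₀ + Σ ν·ξ):
  U: 575.9 − 2(73.72) − 2(114.6) = 199.3
  R: 0 + 1(73.72) = 73.72
  P: 0 + 2(114.6) = 229.2
  V: 0 + 2(114.6) = 229.2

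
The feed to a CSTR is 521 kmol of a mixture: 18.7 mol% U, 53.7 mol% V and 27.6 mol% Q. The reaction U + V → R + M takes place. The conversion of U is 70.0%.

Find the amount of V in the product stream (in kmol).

212 kmol

U reacted = 0.7 × 97.43 = 68.2 kmol; ν_U = −1, so ξ = 68.2/1 = 68.2 kmol.
Outlet amounts (n = n₀ + ν ξ):
  U: 97.43 − 1(68.2) = 29.23
  V: 279.8 − 1(68.2) = 211.6
  R: 0 + 1(68.2) = 68.2
  M: 0 + 1(68.2) = 68.2
  Q: 143.8 (inert)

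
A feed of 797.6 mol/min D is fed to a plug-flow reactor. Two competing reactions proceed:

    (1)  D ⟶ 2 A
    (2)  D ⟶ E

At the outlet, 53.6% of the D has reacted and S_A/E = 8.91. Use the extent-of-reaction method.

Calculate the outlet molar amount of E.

78.4 mol/min

Conversion of D: D consumed = 0.536 × 797.6 = 427.5 mol/min = 1ξ₁ + 1ξ₂.
Selectivity: 2ξ₁ / (1ξ₂) = 8.91 → ξ₁ = 4.455 ξ₂.
Substitute: (1·4.455 + 1) ξ₂ = 427.5 → ξ₂ = 78.37 mol/min, ξ₁ = 349.1 mol/min.
Outlet amounts (n = n₀ + Σ ν·ξ):
  D: 797.6 − 1(349.1) − 1(78.37) = 370.1
  A: 0 + 2(349.1) = 698.3
  E: 0 + 1(78.37) = 78.37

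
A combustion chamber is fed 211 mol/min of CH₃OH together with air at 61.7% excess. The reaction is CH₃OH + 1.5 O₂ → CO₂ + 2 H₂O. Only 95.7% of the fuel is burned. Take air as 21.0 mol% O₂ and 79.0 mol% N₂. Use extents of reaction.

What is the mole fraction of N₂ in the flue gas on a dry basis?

0.821

Stoichiometric O₂ = 1.5 × 211 = 316.5 mol/min; O₂ fed = 316.5 × 1.617 = 511.8 mol/min.
N₂ fed = 511.8 × 79/21 = 1925 mol/min.
Fuel reacted = 0.957 × 211 → ξ = 201.9 mol/min.
Outlet (n = n₀ + ν ξ):
  CH₃OH: 211 − 1(201.9) = 9.073
  O₂: 511.8 − 1.5(201.9) = 208.9
  N₂: 1925 (inert)
  CO₂: 0 + 1(201.9) = 201.9
  H₂O: 0 + 2(201.9) = 403.9
Dry total = 2345 mol/min; y_N₂ (dry) = 1925 / 2345 = 0.821.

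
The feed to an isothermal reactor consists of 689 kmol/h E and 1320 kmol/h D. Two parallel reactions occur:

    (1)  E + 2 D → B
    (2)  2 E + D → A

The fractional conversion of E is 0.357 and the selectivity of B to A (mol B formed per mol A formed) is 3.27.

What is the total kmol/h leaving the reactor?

1610 kmol/h

Conversion of E: E consumed = 0.357 × 689 = 246 kmol/h = 1ξ₁ + 2ξ₂.
Selectivity: 1ξ₁ / (1ξ₂) = 3.27 → ξ₁ = 3.27 ξ₂.
Substitute: (1·3.27 + 2) ξ₂ = 246 → ξ₂ = 46.67 kmol/h, ξ₁ = 152.6 kmol/h.
Outlet amounts (n = n₀ + Σ ν·ξ):
  E: 689 − 1(152.6) − 2(46.67) = 443
  D: 1320 − 2(152.6) − 1(46.67) = 968.1
  B: 0 + 1(152.6) = 152.6
  A: 0 + 1(46.67) = 46.67
Total out = 443 + 968.1 + 152.6 + 46.67 = 1610 kmol/h.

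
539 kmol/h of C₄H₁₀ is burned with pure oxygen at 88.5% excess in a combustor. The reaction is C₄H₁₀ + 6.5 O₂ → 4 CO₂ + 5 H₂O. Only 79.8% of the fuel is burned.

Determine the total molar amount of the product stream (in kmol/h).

7790 kmol/h

Stoichiometric O₂ = 6.5 × 539 = 3504 kmol/h; O₂ fed = 3504 × 1.885 = 6604 kmol/h.
Fuel reacted = 0.798 × 539 → ξ = 430.1 kmol/h.
Outlet (n = n₀ + ν ξ):
  C₄H₁₀: 539 − 1(430.1) = 108.9
  O₂: 6604 − 6.5(430.1) = 3808
  CO₂: 0 + 4(430.1) = 1720
  H₂O: 0 + 5(430.1) = 2151
Total out = 108.9 + 3808 + 1720 + 2151 = 7788 kmol/h.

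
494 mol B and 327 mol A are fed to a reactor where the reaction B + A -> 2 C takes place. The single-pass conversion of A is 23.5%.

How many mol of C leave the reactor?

154 mol

A reacted = 0.235 × 327 = 76.84 mol; ν_A = −1, so ξ = 76.84/1 = 76.84 mol.
Outlet amounts (n = n₀ + ν ξ):
  B: 494 − 1(76.84) = 417.2
  A: 327 − 1(76.84) = 250.2
  C: 0 + 2(76.84) = 153.7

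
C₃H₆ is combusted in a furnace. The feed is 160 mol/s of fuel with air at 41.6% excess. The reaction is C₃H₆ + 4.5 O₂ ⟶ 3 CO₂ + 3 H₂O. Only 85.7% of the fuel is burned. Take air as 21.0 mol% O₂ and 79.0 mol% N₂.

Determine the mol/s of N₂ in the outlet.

3840 mol/s

Stoichiometric O₂ = 4.5 × 160 = 720 mol/s; O₂ fed = 720 × 1.416 = 1020 mol/s.
N₂ fed = 1020 × 79/21 = 3835 mol/s.
Fuel reacted = 0.857 × 160 → ξ = 137.1 mol/s.
Outlet (n = n₀ + ν ξ):
  C₃H₆: 160 − 1(137.1) = 22.88
  O₂: 1020 − 4.5(137.1) = 402.5
  N₂: 3835 (inert)
  CO₂: 0 + 3(137.1) = 411.4
  H₂O: 0 + 3(137.1) = 411.4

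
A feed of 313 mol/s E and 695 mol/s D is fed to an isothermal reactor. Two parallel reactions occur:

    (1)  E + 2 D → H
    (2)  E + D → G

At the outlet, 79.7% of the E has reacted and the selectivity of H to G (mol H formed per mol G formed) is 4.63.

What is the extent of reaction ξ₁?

Conversion of E: E consumed = 0.797 × 313 = 249.5 mol/s = 1ξ₁ + 1ξ₂.
Selectivity: 1ξ₁ / (1ξ₂) = 4.63 → ξ₁ = 4.63 ξ₂.
Substitute: (1·4.63 + 1) ξ₂ = 249.5 → ξ₂ = 44.31 mol/s, ξ₁ = 205.2 mol/s.
Outlet amounts (n = n₀ + Σ ν·ξ):
  E: 313 − 1(205.2) − 1(44.31) = 63.54
  D: 695 − 2(205.2) − 1(44.31) = 240.4
  H: 0 + 1(205.2) = 205.2
  G: 0 + 1(44.31) = 44.31

ξ₁ = 205 mol/s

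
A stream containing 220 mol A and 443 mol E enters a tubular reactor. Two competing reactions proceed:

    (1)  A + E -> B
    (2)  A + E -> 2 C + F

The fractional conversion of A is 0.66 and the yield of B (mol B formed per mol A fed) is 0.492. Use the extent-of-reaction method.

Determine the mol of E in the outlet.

Yield of B: 1ξ₁ / 220 = 0.492 → ξ₁ = 108.2 mol.
Conversion of A: 1ξ₁ + 1ξ₂ = 0.66 × 220 = 145.2 → ξ₂ = 36.96 mol.
Outlet amounts (n = n₀ + Σ ν·ξ):
  A: 220 − 1(108.2) − 1(36.96) = 74.8
  E: 443 − 1(108.2) − 1(36.96) = 297.8
  B: 0 + 1(108.2) = 108.2
  C: 0 + 2(36.96) = 73.92
  F: 0 + 1(36.96) = 36.96

298 mol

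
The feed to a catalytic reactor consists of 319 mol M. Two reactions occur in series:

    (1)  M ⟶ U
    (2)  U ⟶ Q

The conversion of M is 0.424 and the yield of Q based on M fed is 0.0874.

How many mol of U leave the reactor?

107 mol

Conversion of M: M consumed = 1ξ₁ = 0.424 × 319 → ξ₁ = 135.3 mol.
Yield of Q: 1ξ₂ / 319 = 0.0874 → ξ₂ = 27.88 mol.
Outlet amounts (n = n₀ + Σ ν·ξ):
  M: 319 − 1(135.3) = 183.7
  U: 0 + 1(135.3) − 1(27.88) = 107.4
  Q: 0 + 1(27.88) = 27.88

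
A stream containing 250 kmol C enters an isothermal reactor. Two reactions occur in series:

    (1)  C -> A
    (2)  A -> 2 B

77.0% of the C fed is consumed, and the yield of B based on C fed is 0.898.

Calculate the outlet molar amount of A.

Conversion of C: C consumed = 1ξ₁ = 0.77 × 250 → ξ₁ = 192.5 kmol.
Yield of B: 2ξ₂ / 250 = 0.898 → ξ₂ = 112.2 kmol.
Outlet amounts (n = n₀ + Σ ν·ξ):
  C: 250 − 1(192.5) = 57.5
  A: 0 + 1(192.5) − 1(112.2) = 80.25
  B: 0 + 2(112.2) = 224.5

80.2 kmol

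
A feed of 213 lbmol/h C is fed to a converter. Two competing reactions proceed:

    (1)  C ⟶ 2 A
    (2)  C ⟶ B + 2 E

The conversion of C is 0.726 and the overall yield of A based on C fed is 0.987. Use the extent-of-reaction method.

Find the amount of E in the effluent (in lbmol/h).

99 lbmol/h

Yield of A: 2ξ₁ / 213 = 0.987 → ξ₁ = 105.1 lbmol/h.
Conversion of C: 1ξ₁ + 1ξ₂ = 0.726 × 213 = 154.6 → ξ₂ = 49.52 lbmol/h.
Outlet amounts (n = n₀ + Σ ν·ξ):
  C: 213 − 1(105.1) − 1(49.52) = 58.36
  A: 0 + 2(105.1) = 210.2
  B: 0 + 1(49.52) = 49.52
  E: 0 + 2(49.52) = 99.05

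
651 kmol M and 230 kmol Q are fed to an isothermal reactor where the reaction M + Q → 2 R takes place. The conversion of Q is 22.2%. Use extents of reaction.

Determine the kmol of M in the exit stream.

Q reacted = 0.222 × 230 = 51.06 kmol; ν_Q = −1, so ξ = 51.06/1 = 51.06 kmol.
Outlet amounts (n = n₀ + ν ξ):
  M: 651 − 1(51.06) = 599.9
  Q: 230 − 1(51.06) = 178.9
  R: 0 + 2(51.06) = 102.1

600 kmol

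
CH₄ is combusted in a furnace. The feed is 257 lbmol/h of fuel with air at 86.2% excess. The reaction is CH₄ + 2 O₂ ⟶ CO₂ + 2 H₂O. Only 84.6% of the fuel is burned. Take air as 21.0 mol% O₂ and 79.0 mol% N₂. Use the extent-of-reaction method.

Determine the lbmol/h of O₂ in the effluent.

Stoichiometric O₂ = 2 × 257 = 514 lbmol/h; O₂ fed = 514 × 1.862 = 957.1 lbmol/h.
N₂ fed = 957.1 × 79/21 = 3600 lbmol/h.
Fuel reacted = 0.846 × 257 → ξ = 217.4 lbmol/h.
Outlet (n = n₀ + ν ξ):
  CH₄: 257 − 1(217.4) = 39.58
  O₂: 957.1 − 2(217.4) = 522.2
  N₂: 3600 (inert)
  CO₂: 0 + 1(217.4) = 217.4
  H₂O: 0 + 2(217.4) = 434.8

522 lbmol/h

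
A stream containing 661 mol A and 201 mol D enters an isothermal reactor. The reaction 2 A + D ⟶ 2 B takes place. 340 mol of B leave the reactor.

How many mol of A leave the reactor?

321 mol

For B: n = n₀ + 2ξ → 340 = 0 + 2ξ, giving ξ = 170 mol.
Outlet amounts (n = n₀ + ν ξ):
  A: 661 − 2(170) = 321
  D: 201 − 1(170) = 31
  B: 0 + 2(170) = 340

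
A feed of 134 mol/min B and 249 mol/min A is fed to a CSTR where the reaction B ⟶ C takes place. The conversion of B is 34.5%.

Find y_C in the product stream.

0.121

B reacted = 0.345 × 134 = 46.23 mol/min; ν_B = −1, so ξ = 46.23/1 = 46.23 mol/min.
Outlet amounts (n = n₀ + ν ξ):
  B: 134 − 1(46.23) = 87.77
  C: 0 + 1(46.23) = 46.23
  A: 249 (inert)
Total out = 383 mol/min; y_C = 46.23 / 383 = 0.1207.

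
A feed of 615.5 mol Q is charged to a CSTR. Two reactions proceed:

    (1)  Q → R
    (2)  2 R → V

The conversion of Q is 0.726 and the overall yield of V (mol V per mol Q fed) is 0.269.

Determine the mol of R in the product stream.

116 mol

Conversion of Q: Q consumed = 1ξ₁ = 0.726 × 615.5 → ξ₁ = 446.9 mol.
Yield of V: 1ξ₂ / 615.5 = 0.269 → ξ₂ = 165.6 mol.
Outlet amounts (n = n₀ + Σ ν·ξ):
  Q: 615.5 − 1(446.9) = 168.6
  R: 0 + 1(446.9) − 2(165.6) = 115.7
  V: 0 + 1(165.6) = 165.6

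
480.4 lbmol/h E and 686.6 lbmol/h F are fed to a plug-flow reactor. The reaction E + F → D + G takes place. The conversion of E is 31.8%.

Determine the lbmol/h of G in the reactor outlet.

E reacted = 0.318 × 480.4 = 152.8 lbmol/h; ν_E = −1, so ξ = 152.8/1 = 152.8 lbmol/h.
Outlet amounts (n = n₀ + ν ξ):
  E: 480.4 − 1(152.8) = 327.6
  F: 686.6 − 1(152.8) = 533.8
  D: 0 + 1(152.8) = 152.8
  G: 0 + 1(152.8) = 152.8

153 lbmol/h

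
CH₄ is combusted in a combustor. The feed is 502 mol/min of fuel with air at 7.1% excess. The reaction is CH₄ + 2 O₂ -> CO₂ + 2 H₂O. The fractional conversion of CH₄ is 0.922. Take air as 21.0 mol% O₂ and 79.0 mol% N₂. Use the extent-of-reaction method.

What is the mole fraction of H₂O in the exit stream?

0.165

Stoichiometric O₂ = 2 × 502 = 1004 mol/min; O₂ fed = 1004 × 1.071 = 1075 mol/min.
N₂ fed = 1075 × 79/21 = 4045 mol/min.
Fuel reacted = 0.922 × 502 → ξ = 462.8 mol/min.
Outlet (n = n₀ + ν ξ):
  CH₄: 502 − 1(462.8) = 39.16
  O₂: 1075 − 2(462.8) = 149.6
  N₂: 4045 (inert)
  CO₂: 0 + 1(462.8) = 462.8
  H₂O: 0 + 2(462.8) = 925.7
Total out = 5622 mol/min; y_H₂O = 925.7 / 5622 = 0.1646.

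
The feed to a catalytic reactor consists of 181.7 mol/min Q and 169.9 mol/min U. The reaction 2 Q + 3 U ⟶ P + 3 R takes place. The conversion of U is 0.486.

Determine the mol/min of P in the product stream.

U reacted = 0.486 × 169.9 = 82.57 mol/min; ν_U = −3, so ξ = 82.57/3 = 27.52 mol/min.
Outlet amounts (n = n₀ + ν ξ):
  Q: 181.7 − 2(27.52) = 126.7
  U: 169.9 − 3(27.52) = 87.33
  P: 0 + 1(27.52) = 27.52
  R: 0 + 3(27.52) = 82.57

27.5 mol/min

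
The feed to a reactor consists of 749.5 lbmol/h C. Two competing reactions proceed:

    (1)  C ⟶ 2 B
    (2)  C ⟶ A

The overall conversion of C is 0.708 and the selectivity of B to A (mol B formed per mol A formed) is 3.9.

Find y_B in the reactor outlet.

0.638

Conversion of C: C consumed = 0.708 × 749.5 = 530.6 lbmol/h = 1ξ₁ + 1ξ₂.
Selectivity: 2ξ₁ / (1ξ₂) = 3.9 → ξ₁ = 1.95 ξ₂.
Substitute: (1·1.95 + 1) ξ₂ = 530.6 → ξ₂ = 179.9 lbmol/h, ξ₁ = 350.8 lbmol/h.
Outlet amounts (n = n₀ + Σ ν·ξ):
  C: 749.5 − 1(350.8) − 1(179.9) = 218.9
  B: 0 + 2(350.8) = 701.5
  A: 0 + 1(179.9) = 179.9
Total out = 1100 lbmol/h; y_B = 701.5 / 1100 = 0.6376.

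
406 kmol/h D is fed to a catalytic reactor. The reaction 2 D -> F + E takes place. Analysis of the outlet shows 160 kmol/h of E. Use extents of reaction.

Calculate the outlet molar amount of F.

For E: n = n₀ + 1ξ → 160 = 0 + 1ξ, giving ξ = 160 kmol/h.
Outlet amounts (n = n₀ + ν ξ):
  D: 406 − 2(160) = 86
  F: 0 + 1(160) = 160
  E: 0 + 1(160) = 160

160 kmol/h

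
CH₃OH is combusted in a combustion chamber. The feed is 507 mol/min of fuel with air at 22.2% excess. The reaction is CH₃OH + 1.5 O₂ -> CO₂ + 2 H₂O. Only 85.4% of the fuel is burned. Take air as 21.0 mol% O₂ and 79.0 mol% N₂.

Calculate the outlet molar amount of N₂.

3500 mol/min

Stoichiometric O₂ = 1.5 × 507 = 760.5 mol/min; O₂ fed = 760.5 × 1.222 = 929.3 mol/min.
N₂ fed = 929.3 × 79/21 = 3496 mol/min.
Fuel reacted = 0.854 × 507 → ξ = 433 mol/min.
Outlet (n = n₀ + ν ξ):
  CH₃OH: 507 − 1(433) = 74.02
  O₂: 929.3 − 1.5(433) = 279.9
  N₂: 3496 (inert)
  CO₂: 0 + 1(433) = 433
  H₂O: 0 + 2(433) = 866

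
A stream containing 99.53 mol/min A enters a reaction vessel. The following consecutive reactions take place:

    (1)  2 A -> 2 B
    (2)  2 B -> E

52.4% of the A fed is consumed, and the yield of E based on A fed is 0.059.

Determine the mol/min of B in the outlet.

Conversion of A: A consumed = 2ξ₁ = 0.524 × 99.53 → ξ₁ = 26.08 mol/min.
Yield of E: 1ξ₂ / 99.53 = 0.059 → ξ₂ = 5.872 mol/min.
Outlet amounts (n = n₀ + Σ ν·ξ):
  A: 99.53 − 2(26.08) = 47.38
  B: 0 + 2(26.08) − 2(5.872) = 40.41
  E: 0 + 1(5.872) = 5.872

40.4 mol/min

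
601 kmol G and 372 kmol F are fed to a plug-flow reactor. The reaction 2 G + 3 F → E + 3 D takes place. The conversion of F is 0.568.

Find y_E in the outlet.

0.078

F reacted = 0.568 × 372 = 211.3 kmol; ν_F = −3, so ξ = 211.3/3 = 70.43 kmol.
Outlet amounts (n = n₀ + ν ξ):
  G: 601 − 2(70.43) = 460.1
  F: 372 − 3(70.43) = 160.7
  E: 0 + 1(70.43) = 70.43
  D: 0 + 3(70.43) = 211.3
Total out = 902.6 kmol; y_E = 70.43 / 902.6 = 0.07804.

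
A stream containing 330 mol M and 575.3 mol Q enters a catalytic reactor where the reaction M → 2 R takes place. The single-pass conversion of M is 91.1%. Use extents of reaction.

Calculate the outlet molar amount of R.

601 mol

M reacted = 0.911 × 330 = 300.6 mol; ν_M = −1, so ξ = 300.6/1 = 300.6 mol.
Outlet amounts (n = n₀ + ν ξ):
  M: 330 − 1(300.6) = 29.37
  R: 0 + 2(300.6) = 601.3
  Q: 575.3 (inert)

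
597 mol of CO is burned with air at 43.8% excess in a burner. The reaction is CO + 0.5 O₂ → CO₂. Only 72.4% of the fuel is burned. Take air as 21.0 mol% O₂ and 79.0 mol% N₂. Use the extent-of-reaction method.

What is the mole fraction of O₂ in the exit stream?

Stoichiometric O₂ = 0.5 × 597 = 298.5 mol; O₂ fed = 298.5 × 1.438 = 429.2 mol.
N₂ fed = 429.2 × 79/21 = 1615 mol.
Fuel reacted = 0.724 × 597 → ξ = 432.2 mol.
Outlet (n = n₀ + ν ξ):
  CO: 597 − 1(432.2) = 164.8
  O₂: 429.2 − 0.5(432.2) = 213.1
  N₂: 1615 (inert)
  CO₂: 0 + 1(432.2) = 432.2
Total out = 2425 mol; y_O₂ = 213.1 / 2425 = 0.08789.

0.0879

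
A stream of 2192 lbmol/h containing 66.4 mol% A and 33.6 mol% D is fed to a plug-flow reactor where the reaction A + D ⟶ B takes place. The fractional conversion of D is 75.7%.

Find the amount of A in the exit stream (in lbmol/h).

898 lbmol/h

D reacted = 0.757 × 736.5 = 557.5 lbmol/h; ν_D = −1, so ξ = 557.5/1 = 557.5 lbmol/h.
Outlet amounts (n = n₀ + ν ξ):
  A: 1455 − 1(557.5) = 897.9
  D: 736.5 − 1(557.5) = 179
  B: 0 + 1(557.5) = 557.5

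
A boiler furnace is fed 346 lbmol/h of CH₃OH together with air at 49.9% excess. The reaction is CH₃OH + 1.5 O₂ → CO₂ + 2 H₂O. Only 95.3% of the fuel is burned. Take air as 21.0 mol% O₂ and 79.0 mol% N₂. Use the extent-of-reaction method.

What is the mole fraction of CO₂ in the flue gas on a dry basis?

0.0927

Stoichiometric O₂ = 1.5 × 346 = 519 lbmol/h; O₂ fed = 519 × 1.499 = 778 lbmol/h.
N₂ fed = 778 × 79/21 = 2927 lbmol/h.
Fuel reacted = 0.953 × 346 → ξ = 329.7 lbmol/h.
Outlet (n = n₀ + ν ξ):
  CH₃OH: 346 − 1(329.7) = 16.26
  O₂: 778 − 1.5(329.7) = 283.4
  N₂: 2927 (inert)
  CO₂: 0 + 1(329.7) = 329.7
  H₂O: 0 + 2(329.7) = 659.5
Dry total = 3556 lbmol/h; y_CO₂ (dry) = 329.7 / 3556 = 0.09273.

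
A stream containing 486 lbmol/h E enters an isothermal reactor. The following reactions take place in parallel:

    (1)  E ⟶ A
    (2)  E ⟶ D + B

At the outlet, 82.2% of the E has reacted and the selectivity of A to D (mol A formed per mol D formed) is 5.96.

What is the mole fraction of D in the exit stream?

Conversion of E: E consumed = 0.822 × 486 = 399.5 lbmol/h = 1ξ₁ + 1ξ₂.
Selectivity: 1ξ₁ / (1ξ₂) = 5.96 → ξ₁ = 5.96 ξ₂.
Substitute: (1·5.96 + 1) ξ₂ = 399.5 → ξ₂ = 57.4 lbmol/h, ξ₁ = 342.1 lbmol/h.
Outlet amounts (n = n₀ + Σ ν·ξ):
  E: 486 − 1(342.1) − 1(57.4) = 86.51
  A: 0 + 1(342.1) = 342.1
  D: 0 + 1(57.4) = 57.4
  B: 0 + 1(57.4) = 57.4
Total out = 543.4 lbmol/h; y_D = 57.4 / 543.4 = 0.1056.

0.106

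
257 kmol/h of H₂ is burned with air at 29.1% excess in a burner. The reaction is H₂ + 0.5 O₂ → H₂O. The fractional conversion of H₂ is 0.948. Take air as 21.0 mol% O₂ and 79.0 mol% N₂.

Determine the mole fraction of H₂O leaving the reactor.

0.263

Stoichiometric O₂ = 0.5 × 257 = 128.5 kmol/h; O₂ fed = 128.5 × 1.291 = 165.9 kmol/h.
N₂ fed = 165.9 × 79/21 = 624.1 kmol/h.
Fuel reacted = 0.948 × 257 → ξ = 243.6 kmol/h.
Outlet (n = n₀ + ν ξ):
  H₂: 257 − 1(243.6) = 13.36
  O₂: 165.9 − 0.5(243.6) = 44.08
  N₂: 624.1 (inert)
  H₂O: 0 + 1(243.6) = 243.6
Total out = 925.2 kmol/h; y_H₂O = 243.6 / 925.2 = 0.2633.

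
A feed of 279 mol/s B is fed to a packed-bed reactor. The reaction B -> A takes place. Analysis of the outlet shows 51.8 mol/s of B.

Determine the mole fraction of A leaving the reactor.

For B: n = n₀ − 1ξ → 51.8 = 279 − 1ξ, giving ξ = 227.2 mol/s.
Outlet amounts (n = n₀ + ν ξ):
  B: 279 − 1(227.2) = 51.8
  A: 0 + 1(227.2) = 227.2
Total out = 279 mol/s; y_A = 227.2 / 279 = 0.8143.

0.814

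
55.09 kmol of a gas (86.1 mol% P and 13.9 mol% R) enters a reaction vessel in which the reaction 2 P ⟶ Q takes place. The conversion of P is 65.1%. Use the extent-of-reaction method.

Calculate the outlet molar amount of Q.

P reacted = 0.651 × 47.43 = 30.88 kmol; ν_P = −2, so ξ = 30.88/2 = 15.44 kmol.
Outlet amounts (n = n₀ + ν ξ):
  P: 47.43 − 2(15.44) = 16.55
  Q: 0 + 1(15.44) = 15.44
  R: 7.658 (inert)

15.4 kmol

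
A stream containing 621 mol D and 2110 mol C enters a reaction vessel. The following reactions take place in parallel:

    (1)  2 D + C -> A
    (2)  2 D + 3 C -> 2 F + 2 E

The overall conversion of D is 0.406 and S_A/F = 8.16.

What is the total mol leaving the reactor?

2490 mol

Conversion of D: D consumed = 0.406 × 621 = 252.1 mol = 2ξ₁ + 2ξ₂.
Selectivity: 1ξ₁ / (2ξ₂) = 8.16 → ξ₁ = 16.32 ξ₂.
Substitute: (2·16.32 + 2) ξ₂ = 252.1 → ξ₂ = 7.278 mol, ξ₁ = 118.8 mol.
Outlet amounts (n = n₀ + Σ ν·ξ):
  D: 621 − 2(118.8) − 2(7.278) = 368.9
  C: 2110 − 1(118.8) − 3(7.278) = 1969
  A: 0 + 1(118.8) = 118.8
  F: 0 + 2(7.278) = 14.56
  E: 0 + 2(7.278) = 14.56
Total out = 368.9 + 1969 + 118.8 + 14.56 + 14.56 = 2486 mol.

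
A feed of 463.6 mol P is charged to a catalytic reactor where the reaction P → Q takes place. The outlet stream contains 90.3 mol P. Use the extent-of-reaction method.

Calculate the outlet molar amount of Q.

373 mol

For P: n = n₀ − 1ξ → 90.3 = 463.6 − 1ξ, giving ξ = 373.3 mol.
Outlet amounts (n = n₀ + ν ξ):
  P: 463.6 − 1(373.3) = 90.3
  Q: 0 + 1(373.3) = 373.3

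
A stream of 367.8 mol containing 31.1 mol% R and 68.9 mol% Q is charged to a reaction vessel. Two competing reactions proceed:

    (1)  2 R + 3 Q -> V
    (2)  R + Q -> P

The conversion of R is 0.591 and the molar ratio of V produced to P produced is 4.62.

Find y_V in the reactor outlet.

Conversion of R: R consumed = 0.591 × 114.4 = 67.6 mol = 2ξ₁ + 1ξ₂.
Selectivity: 1ξ₁ / (1ξ₂) = 4.62 → ξ₁ = 4.62 ξ₂.
Substitute: (2·4.62 + 1) ξ₂ = 67.6 → ξ₂ = 6.602 mol, ξ₁ = 30.5 mol.
Outlet amounts (n = n₀ + Σ ν·ξ):
  R: 114.4 − 2(30.5) − 1(6.602) = 46.78
  Q: 253.4 − 3(30.5) − 1(6.602) = 155.3
  V: 0 + 1(30.5) = 30.5
  P: 0 + 1(6.602) = 6.602
Total out = 239.2 mol; y_V = 30.5 / 239.2 = 0.1275.

0.128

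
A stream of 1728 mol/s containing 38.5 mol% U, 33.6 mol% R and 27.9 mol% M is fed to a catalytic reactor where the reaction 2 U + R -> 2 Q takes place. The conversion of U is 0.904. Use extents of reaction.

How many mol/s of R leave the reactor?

280 mol/s

U reacted = 0.904 × 665.3 = 601.4 mol/s; ν_U = −2, so ξ = 601.4/2 = 300.7 mol/s.
Outlet amounts (n = n₀ + ν ξ):
  U: 665.3 − 2(300.7) = 63.87
  R: 580.6 − 1(300.7) = 279.9
  Q: 0 + 2(300.7) = 601.4
  M: 482.1 (inert)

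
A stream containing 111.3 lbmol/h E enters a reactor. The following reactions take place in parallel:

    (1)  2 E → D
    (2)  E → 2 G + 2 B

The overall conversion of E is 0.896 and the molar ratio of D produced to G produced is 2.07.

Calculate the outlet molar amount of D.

44.5 lbmol/h

Conversion of E: E consumed = 0.896 × 111.3 = 99.72 lbmol/h = 2ξ₁ + 1ξ₂.
Selectivity: 1ξ₁ / (2ξ₂) = 2.07 → ξ₁ = 4.14 ξ₂.
Substitute: (2·4.14 + 1) ξ₂ = 99.72 → ξ₂ = 10.75 lbmol/h, ξ₁ = 44.49 lbmol/h.
Outlet amounts (n = n₀ + Σ ν·ξ):
  E: 111.3 − 2(44.49) − 1(10.75) = 11.58
  D: 0 + 1(44.49) = 44.49
  G: 0 + 2(10.75) = 21.49
  B: 0 + 2(10.75) = 21.49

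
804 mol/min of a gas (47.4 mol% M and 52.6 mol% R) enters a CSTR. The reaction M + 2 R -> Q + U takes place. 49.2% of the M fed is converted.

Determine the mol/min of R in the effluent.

M reacted = 0.492 × 381.1 = 187.5 mol/min; ν_M = −1, so ξ = 187.5/1 = 187.5 mol/min.
Outlet amounts (n = n₀ + ν ξ):
  M: 381.1 − 1(187.5) = 193.6
  R: 422.9 − 2(187.5) = 47.91
  Q: 0 + 1(187.5) = 187.5
  U: 0 + 1(187.5) = 187.5

47.9 mol/min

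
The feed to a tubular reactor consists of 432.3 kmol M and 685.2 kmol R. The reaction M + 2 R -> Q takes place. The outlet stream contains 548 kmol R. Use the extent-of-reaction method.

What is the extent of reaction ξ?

ξ = 68.6 kmol

For R: n = n₀ − 2ξ → 548 = 685.2 − 2ξ, giving ξ = 68.6 kmol.
Outlet amounts (n = n₀ + ν ξ):
  M: 432.3 − 1(68.6) = 363.7
  R: 685.2 − 2(68.6) = 548
  Q: 0 + 1(68.6) = 68.6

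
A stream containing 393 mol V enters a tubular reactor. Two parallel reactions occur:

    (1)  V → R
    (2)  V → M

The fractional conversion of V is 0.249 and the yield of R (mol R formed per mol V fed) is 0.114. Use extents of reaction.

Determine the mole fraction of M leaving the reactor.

Yield of R: 1ξ₁ / 393 = 0.114 → ξ₁ = 44.8 mol.
Conversion of V: 1ξ₁ + 1ξ₂ = 0.249 × 393 = 97.86 → ξ₂ = 53.05 mol.
Outlet amounts (n = n₀ + Σ ν·ξ):
  V: 393 − 1(44.8) − 1(53.05) = 295.1
  R: 0 + 1(44.8) = 44.8
  M: 0 + 1(53.05) = 53.05
Total out = 393 mol; y_M = 53.05 / 393 = 0.135.

0.135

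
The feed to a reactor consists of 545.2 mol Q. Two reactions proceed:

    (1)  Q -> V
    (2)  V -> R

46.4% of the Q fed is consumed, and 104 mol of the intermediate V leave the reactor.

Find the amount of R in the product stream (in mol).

Conversion of Q: Q consumed = 1ξ₁ = 0.464 × 545.2 → ξ₁ = 253 mol.
V balance: n_V = 0 + 1ξ₁ − 1ξ₂ = 104 → ξ₂ = (1·253 − 104)/1 = 149 mol.
Outlet amounts (n = n₀ + Σ ν·ξ):
  Q: 545.2 − 1(253) = 292.2
  V: 0 + 1(253) − 1(149) = 104
  R: 0 + 1(149) = 149

149 mol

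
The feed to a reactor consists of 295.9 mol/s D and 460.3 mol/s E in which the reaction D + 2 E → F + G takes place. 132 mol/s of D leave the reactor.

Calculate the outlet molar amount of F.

164 mol/s

For D: n = n₀ − 1ξ → 132 = 295.9 − 1ξ, giving ξ = 163.9 mol/s.
Outlet amounts (n = n₀ + ν ξ):
  D: 295.9 − 1(163.9) = 132
  E: 460.3 − 2(163.9) = 132.5
  F: 0 + 1(163.9) = 163.9
  G: 0 + 1(163.9) = 163.9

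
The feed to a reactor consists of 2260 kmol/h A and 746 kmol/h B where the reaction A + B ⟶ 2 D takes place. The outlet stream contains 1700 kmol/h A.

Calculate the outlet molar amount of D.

1120 kmol/h

For A: n = n₀ − 1ξ → 1700 = 2260 − 1ξ, giving ξ = 560 kmol/h.
Outlet amounts (n = n₀ + ν ξ):
  A: 2260 − 1(560) = 1700
  B: 746 − 1(560) = 186
  D: 0 + 2(560) = 1120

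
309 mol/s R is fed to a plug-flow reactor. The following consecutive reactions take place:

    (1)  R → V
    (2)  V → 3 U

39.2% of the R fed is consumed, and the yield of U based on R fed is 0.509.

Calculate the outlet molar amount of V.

Conversion of R: R consumed = 1ξ₁ = 0.392 × 309 → ξ₁ = 121.1 mol/s.
Yield of U: 3ξ₂ / 309 = 0.509 → ξ₂ = 52.43 mol/s.
Outlet amounts (n = n₀ + Σ ν·ξ):
  R: 309 − 1(121.1) = 187.9
  V: 0 + 1(121.1) − 1(52.43) = 68.7
  U: 0 + 3(52.43) = 157.3

68.7 mol/s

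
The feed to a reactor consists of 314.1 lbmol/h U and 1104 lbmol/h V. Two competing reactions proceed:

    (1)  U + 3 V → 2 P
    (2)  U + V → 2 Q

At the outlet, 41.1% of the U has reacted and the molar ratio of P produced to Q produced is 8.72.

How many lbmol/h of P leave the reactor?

Conversion of U: U consumed = 0.411 × 314.1 = 129.1 lbmol/h = 1ξ₁ + 1ξ₂.
Selectivity: 2ξ₁ / (2ξ₂) = 8.72 → ξ₁ = 8.72 ξ₂.
Substitute: (1·8.72 + 1) ξ₂ = 129.1 → ξ₂ = 13.28 lbmol/h, ξ₁ = 115.8 lbmol/h.
Outlet amounts (n = n₀ + Σ ν·ξ):
  U: 314.1 − 1(115.8) − 1(13.28) = 185
  V: 1104 − 3(115.8) − 1(13.28) = 743.3
  P: 0 + 2(115.8) = 231.6
  Q: 0 + 2(13.28) = 26.56

232 lbmol/h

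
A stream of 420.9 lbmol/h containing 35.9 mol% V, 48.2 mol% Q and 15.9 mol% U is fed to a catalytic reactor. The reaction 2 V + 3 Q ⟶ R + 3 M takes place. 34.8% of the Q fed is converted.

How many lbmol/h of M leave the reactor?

70.6 lbmol/h

Q reacted = 0.348 × 202.9 = 70.6 lbmol/h; ν_Q = −3, so ξ = 70.6/3 = 23.53 lbmol/h.
Outlet amounts (n = n₀ + ν ξ):
  V: 151.1 − 2(23.53) = 104
  Q: 202.9 − 3(23.53) = 132.3
  R: 0 + 1(23.53) = 23.53
  M: 0 + 3(23.53) = 70.6
  U: 66.92 (inert)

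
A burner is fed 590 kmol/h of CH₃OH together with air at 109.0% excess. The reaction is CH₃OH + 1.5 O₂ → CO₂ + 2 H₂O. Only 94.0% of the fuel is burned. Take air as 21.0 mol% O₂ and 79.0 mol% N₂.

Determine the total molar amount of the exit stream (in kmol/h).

9680 kmol/h

Stoichiometric O₂ = 1.5 × 590 = 885 kmol/h; O₂ fed = 885 × 2.090 = 1850 kmol/h.
N₂ fed = 1850 × 79/21 = 6958 kmol/h.
Fuel reacted = 0.94 × 590 → ξ = 554.6 kmol/h.
Outlet (n = n₀ + ν ξ):
  CH₃OH: 590 − 1(554.6) = 35.4
  O₂: 1850 − 1.5(554.6) = 1018
  N₂: 6958 (inert)
  CO₂: 0 + 1(554.6) = 554.6
  H₂O: 0 + 2(554.6) = 1109
Total out = 35.4 + 1018 + 6958 + 554.6 + 1109 = 9675 kmol/h.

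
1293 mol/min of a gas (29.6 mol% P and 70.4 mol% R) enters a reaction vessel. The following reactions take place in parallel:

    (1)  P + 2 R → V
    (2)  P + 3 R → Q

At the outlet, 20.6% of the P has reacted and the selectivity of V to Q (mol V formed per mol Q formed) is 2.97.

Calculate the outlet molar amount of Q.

Conversion of P: P consumed = 0.206 × 382.7 = 78.84 mol/min = 1ξ₁ + 1ξ₂.
Selectivity: 1ξ₁ / (1ξ₂) = 2.97 → ξ₁ = 2.97 ξ₂.
Substitute: (1·2.97 + 1) ξ₂ = 78.84 → ξ₂ = 19.86 mol/min, ξ₁ = 58.98 mol/min.
Outlet amounts (n = n₀ + Σ ν·ξ):
  P: 382.7 − 1(58.98) − 1(19.86) = 303.9
  R: 910.3 − 2(58.98) − 3(19.86) = 732.7
  V: 0 + 1(58.98) = 58.98
  Q: 0 + 1(19.86) = 19.86

19.9 mol/min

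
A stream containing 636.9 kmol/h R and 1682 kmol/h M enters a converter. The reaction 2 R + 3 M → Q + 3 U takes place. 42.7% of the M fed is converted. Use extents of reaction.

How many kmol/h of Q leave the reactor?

239 kmol/h

M reacted = 0.427 × 1682 = 718.2 kmol/h; ν_M = −3, so ξ = 718.2/3 = 239.4 kmol/h.
Outlet amounts (n = n₀ + ν ξ):
  R: 636.9 − 2(239.4) = 158.1
  M: 1682 − 3(239.4) = 963.8
  Q: 0 + 1(239.4) = 239.4
  U: 0 + 3(239.4) = 718.2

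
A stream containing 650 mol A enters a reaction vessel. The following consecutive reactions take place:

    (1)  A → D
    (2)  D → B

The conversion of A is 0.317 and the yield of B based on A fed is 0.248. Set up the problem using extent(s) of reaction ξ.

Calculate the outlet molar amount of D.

Conversion of A: A consumed = 1ξ₁ = 0.317 × 650 → ξ₁ = 206.1 mol.
Yield of B: 1ξ₂ / 650 = 0.248 → ξ₂ = 161.2 mol.
Outlet amounts (n = n₀ + Σ ν·ξ):
  A: 650 − 1(206.1) = 443.9
  D: 0 + 1(206.1) − 1(161.2) = 44.85
  B: 0 + 1(161.2) = 161.2

44.9 mol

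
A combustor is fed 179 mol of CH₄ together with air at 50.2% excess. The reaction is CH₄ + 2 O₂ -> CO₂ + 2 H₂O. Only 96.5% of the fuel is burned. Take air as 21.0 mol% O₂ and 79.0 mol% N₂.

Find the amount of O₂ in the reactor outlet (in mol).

Stoichiometric O₂ = 2 × 179 = 358 mol; O₂ fed = 358 × 1.502 = 537.7 mol.
N₂ fed = 537.7 × 79/21 = 2023 mol.
Fuel reacted = 0.965 × 179 → ξ = 172.7 mol.
Outlet (n = n₀ + ν ξ):
  CH₄: 179 − 1(172.7) = 6.265
  O₂: 537.7 − 2(172.7) = 192.2
  N₂: 2023 (inert)
  CO₂: 0 + 1(172.7) = 172.7
  H₂O: 0 + 2(172.7) = 345.5

192 mol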